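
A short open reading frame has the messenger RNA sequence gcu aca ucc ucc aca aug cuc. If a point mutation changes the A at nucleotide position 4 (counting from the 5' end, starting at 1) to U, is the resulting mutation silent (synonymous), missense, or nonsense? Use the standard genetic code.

missense

Position 4 falls in codon 2: ACA → Thr.
After the substitution the codon is UCA → Ser.
Thr ≠ Ser, so this is a missense mutation.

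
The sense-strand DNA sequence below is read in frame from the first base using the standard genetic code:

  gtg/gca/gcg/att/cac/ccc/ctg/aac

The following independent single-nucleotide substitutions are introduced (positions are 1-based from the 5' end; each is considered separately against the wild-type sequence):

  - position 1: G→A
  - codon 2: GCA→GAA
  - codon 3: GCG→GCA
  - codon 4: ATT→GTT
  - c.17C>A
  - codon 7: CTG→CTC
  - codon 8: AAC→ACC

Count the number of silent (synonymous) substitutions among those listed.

2

Codon 1: GTG (Val) → ATG (Met) — missense.
Codon 2: GCA (Ala) → GAA (Glu) — missense.
Codon 3: GCG (Ala) → GCA (Ala) — synonymous.
Codon 4: ATT (Ile) → GTT (Val) — missense.
Codon 6: CCC (Pro) → CAC (His) — missense.
Codon 7: CTG (Leu) → CTC (Leu) — synonymous.
Codon 8: AAC (Asn) → ACC (Thr) — missense.
Synonymous: 2 of 7.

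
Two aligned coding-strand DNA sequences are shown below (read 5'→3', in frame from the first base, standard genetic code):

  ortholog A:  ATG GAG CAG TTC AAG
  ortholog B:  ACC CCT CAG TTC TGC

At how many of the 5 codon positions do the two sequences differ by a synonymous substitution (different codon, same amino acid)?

Codon 1: ATG Met / ACC Thr — nonsynonymous.
Codon 2: GAG Glu / CCT Pro — nonsynonymous.
Codon 3: CAG Gln / CAG Gln — identical.
Codon 4: TTC Phe / TTC Phe — identical.
Codon 5: AAG Lys / TGC Cys — nonsynonymous.
Synonymous differences: 0.

0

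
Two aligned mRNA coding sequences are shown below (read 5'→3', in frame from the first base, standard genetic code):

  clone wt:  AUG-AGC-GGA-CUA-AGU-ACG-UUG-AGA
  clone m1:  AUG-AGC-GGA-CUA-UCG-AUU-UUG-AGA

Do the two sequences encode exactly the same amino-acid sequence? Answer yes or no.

no

Codon 1: AUG Met / AUG Met — identical.
Codon 2: AGC Ser / AGC Ser — identical.
Codon 3: GGA Gly / GGA Gly — identical.
Codon 4: CUA Leu / CUA Leu — identical.
Codon 5: AGU Ser / UCG Ser — synonymous.
Codon 6: ACG Thr / AUU Ile — nonsynonymous.
Codon 7: UUG Leu / UUG Leu — identical.
Codon 8: AGA Arg / AGA Arg — identical.
Nonsynonymous differences: 1 → different protein.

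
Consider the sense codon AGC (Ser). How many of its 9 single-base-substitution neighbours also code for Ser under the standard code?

1

Position 1: none → 0 synonymous.
Position 2: none → 0 synonymous.
Position 3: AGT → 1 synonymous.
Total: 0 + 0 + 1 = 1.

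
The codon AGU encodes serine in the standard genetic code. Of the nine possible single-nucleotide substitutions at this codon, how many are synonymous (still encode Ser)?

Position 1: none → 0 synonymous.
Position 2: none → 0 synonymous.
Position 3: AGC → 1 synonymous.
Total: 0 + 0 + 1 = 1.

1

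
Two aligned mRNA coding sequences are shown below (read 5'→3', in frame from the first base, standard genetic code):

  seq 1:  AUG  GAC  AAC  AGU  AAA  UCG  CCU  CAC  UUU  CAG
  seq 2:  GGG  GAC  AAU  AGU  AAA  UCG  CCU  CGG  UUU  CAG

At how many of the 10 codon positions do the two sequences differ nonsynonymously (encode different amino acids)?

2

Codon 1: AUG Met / GGG Gly — nonsynonymous.
Codon 2: GAC Asp / GAC Asp — identical.
Codon 3: AAC Asn / AAU Asn — synonymous.
Codon 4: AGU Ser / AGU Ser — identical.
Codon 5: AAA Lys / AAA Lys — identical.
Codon 6: UCG Ser / UCG Ser — identical.
Codon 7: CCU Pro / CCU Pro — identical.
Codon 8: CAC His / CGG Arg — nonsynonymous.
Codon 9: UUU Phe / UUU Phe — identical.
Codon 10: CAG Gln / CAG Gln — identical.
Nonsynonymous differences: 2.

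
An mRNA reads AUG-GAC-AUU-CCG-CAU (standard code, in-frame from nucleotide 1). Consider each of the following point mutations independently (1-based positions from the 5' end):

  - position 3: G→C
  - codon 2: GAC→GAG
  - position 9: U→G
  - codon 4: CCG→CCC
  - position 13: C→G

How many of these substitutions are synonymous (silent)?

1

Codon 1: AUG (Met) → AUC (Ile) — missense.
Codon 2: GAC (Asp) → GAG (Glu) — missense.
Codon 3: AUU (Ile) → AUG (Met) — missense.
Codon 4: CCG (Pro) → CCC (Pro) — synonymous.
Codon 5: CAU (His) → GAU (Asp) — missense.
Synonymous: 1 of 5.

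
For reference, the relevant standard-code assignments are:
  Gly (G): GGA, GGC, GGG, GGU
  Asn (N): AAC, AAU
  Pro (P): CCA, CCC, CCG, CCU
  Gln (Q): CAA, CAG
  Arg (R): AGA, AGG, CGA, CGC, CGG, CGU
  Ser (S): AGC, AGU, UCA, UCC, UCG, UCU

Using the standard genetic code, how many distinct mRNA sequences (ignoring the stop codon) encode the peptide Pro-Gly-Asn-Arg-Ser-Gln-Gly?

9216

Pro: 4 codons.
Gly: 4 codons.
Asn: 2 codons.
Arg: 6 codons.
Ser: 6 codons.
Gln: 2 codons.
Gly: 4 codons.
4 × 4 × 2 × 6 × 6 × 2 × 4 = 9216.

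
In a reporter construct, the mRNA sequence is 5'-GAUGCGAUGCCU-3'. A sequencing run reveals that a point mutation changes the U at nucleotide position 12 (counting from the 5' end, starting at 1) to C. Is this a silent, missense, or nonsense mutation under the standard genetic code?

silent

Position 12 falls in codon 4: CCU → Pro.
After the substitution the codon is CCC → Pro.
Both encode Pro, so the change is synonymous.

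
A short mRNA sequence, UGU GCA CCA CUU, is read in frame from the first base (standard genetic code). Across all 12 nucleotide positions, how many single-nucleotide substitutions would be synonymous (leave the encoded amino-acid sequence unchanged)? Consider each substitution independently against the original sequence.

10

Codon 1 (UGU, Cys): 1 synonymous substitution.
Codon 2 (GCA, Ala): 3 synonymous substitutions.
Codon 3 (CCA, Pro): 3 synonymous substitutions.
Codon 4 (CUU, Leu): 3 synonymous substitutions.
Total: 1 + 3 + 3 + 3 = 10.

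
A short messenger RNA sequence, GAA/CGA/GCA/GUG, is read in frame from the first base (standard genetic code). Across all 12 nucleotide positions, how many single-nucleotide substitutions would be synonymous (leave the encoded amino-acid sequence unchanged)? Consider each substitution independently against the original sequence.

Codon 1 (GAA, Glu): 1 synonymous substitution.
Codon 2 (CGA, Arg): 4 synonymous substitutions.
Codon 3 (GCA, Ala): 3 synonymous substitutions.
Codon 4 (GUG, Val): 3 synonymous substitutions.
Total: 1 + 4 + 3 + 3 = 11.

11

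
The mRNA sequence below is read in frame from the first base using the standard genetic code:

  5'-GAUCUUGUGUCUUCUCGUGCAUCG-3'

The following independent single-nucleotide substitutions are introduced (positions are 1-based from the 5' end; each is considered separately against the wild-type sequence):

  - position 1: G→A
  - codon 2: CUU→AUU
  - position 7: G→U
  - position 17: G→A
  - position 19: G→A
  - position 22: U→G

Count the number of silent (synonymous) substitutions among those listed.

Codon 1: GAU (Asp) → AAU (Asn) — missense.
Codon 2: CUU (Leu) → AUU (Ile) — missense.
Codon 3: GUG (Val) → UUG (Leu) — missense.
Codon 6: CGU (Arg) → CAU (His) — missense.
Codon 7: GCA (Ala) → ACA (Thr) — missense.
Codon 8: UCG (Ser) → GCG (Ala) — missense.
Synonymous: 0 of 6.

0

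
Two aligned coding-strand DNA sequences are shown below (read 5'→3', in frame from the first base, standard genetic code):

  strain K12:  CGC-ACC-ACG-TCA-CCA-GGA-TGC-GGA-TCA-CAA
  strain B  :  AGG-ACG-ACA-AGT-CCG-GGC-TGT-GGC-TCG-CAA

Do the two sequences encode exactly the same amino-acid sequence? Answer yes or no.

Codon 1: CGC Arg / AGG Arg — synonymous.
Codon 2: ACC Thr / ACG Thr — synonymous.
Codon 3: ACG Thr / ACA Thr — synonymous.
Codon 4: TCA Ser / AGT Ser — synonymous.
Codon 5: CCA Pro / CCG Pro — synonymous.
Codon 6: GGA Gly / GGC Gly — synonymous.
Codon 7: TGC Cys / TGT Cys — synonymous.
Codon 8: GGA Gly / GGC Gly — synonymous.
Codon 9: TCA Ser / TCG Ser — synonymous.
Codon 10: CAA Gln / CAA Gln — identical.
Nonsynonymous differences: 0 → same protein.

yes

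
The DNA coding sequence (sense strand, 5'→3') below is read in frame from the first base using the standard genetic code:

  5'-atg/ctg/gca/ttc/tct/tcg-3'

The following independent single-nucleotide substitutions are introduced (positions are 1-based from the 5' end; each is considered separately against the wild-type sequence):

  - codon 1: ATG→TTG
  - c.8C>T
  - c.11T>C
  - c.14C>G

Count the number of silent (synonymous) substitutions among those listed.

0

Codon 1: ATG (Met) → TTG (Leu) — missense.
Codon 3: GCA (Ala) → GTA (Val) — missense.
Codon 4: TTC (Phe) → TCC (Ser) — missense.
Codon 5: TCT (Ser) → TGT (Cys) — missense.
Synonymous: 0 of 4.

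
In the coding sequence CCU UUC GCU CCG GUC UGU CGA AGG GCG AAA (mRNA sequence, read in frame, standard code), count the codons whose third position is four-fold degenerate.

6

Codon 1 CCU (Pro): third position 4-fold.
Codon 2 UUC (Phe): third position 2-fold.
Codon 3 GCU (Ala): third position 4-fold.
Codon 4 CCG (Pro): third position 4-fold.
Codon 5 GUC (Val): third position 4-fold.
Codon 6 UGU (Cys): third position 2-fold.
Codon 7 CGA (Arg): third position 4-fold.
Codon 8 AGG (Arg): third position 2-fold.
Codon 9 GCG (Ala): third position 4-fold.
Codon 10 AAA (Lys): third position 2-fold.
Four-fold degenerate third positions: 6.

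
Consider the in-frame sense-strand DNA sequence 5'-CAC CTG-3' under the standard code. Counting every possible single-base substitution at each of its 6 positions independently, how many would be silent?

Codon 1 (CAC, His): 1 synonymous substitution.
Codon 2 (CTG, Leu): 4 synonymous substitutions.
Total: 1 + 4 = 5.

5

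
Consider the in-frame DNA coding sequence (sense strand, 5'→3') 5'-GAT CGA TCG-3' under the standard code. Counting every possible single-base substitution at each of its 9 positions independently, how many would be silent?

Codon 1 (GAT, Asp): 1 synonymous substitution.
Codon 2 (CGA, Arg): 4 synonymous substitutions.
Codon 3 (TCG, Ser): 3 synonymous substitutions.
Total: 1 + 4 + 3 = 8.

8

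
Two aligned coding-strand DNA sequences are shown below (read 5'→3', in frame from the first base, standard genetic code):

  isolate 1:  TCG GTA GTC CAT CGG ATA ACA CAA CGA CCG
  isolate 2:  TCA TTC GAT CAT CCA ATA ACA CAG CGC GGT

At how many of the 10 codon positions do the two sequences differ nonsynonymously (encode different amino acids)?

Codon 1: TCG Ser / TCA Ser — synonymous.
Codon 2: GTA Val / TTC Phe — nonsynonymous.
Codon 3: GTC Val / GAT Asp — nonsynonymous.
Codon 4: CAT His / CAT His — identical.
Codon 5: CGG Arg / CCA Pro — nonsynonymous.
Codon 6: ATA Ile / ATA Ile — identical.
Codon 7: ACA Thr / ACA Thr — identical.
Codon 8: CAA Gln / CAG Gln — synonymous.
Codon 9: CGA Arg / CGC Arg — synonymous.
Codon 10: CCG Pro / GGT Gly — nonsynonymous.
Nonsynonymous differences: 4.

4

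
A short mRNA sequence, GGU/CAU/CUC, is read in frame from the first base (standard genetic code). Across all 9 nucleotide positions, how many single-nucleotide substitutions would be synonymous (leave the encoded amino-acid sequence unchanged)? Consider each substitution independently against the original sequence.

Codon 1 (GGU, Gly): 3 synonymous substitutions.
Codon 2 (CAU, His): 1 synonymous substitution.
Codon 3 (CUC, Leu): 3 synonymous substitutions.
Total: 3 + 1 + 3 = 7.

7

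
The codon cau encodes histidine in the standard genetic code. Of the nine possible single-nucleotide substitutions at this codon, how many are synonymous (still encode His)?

Position 1: none → 0 synonymous.
Position 2: none → 0 synonymous.
Position 3: CAC → 1 synonymous.
Total: 0 + 0 + 1 = 1.

1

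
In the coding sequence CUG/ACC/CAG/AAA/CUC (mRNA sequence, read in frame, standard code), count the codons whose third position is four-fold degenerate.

3

Codon 1 CUG (Leu): third position 4-fold.
Codon 2 ACC (Thr): third position 4-fold.
Codon 3 CAG (Gln): third position 2-fold.
Codon 4 AAA (Lys): third position 2-fold.
Codon 5 CUC (Leu): third position 4-fold.
Four-fold degenerate third positions: 3.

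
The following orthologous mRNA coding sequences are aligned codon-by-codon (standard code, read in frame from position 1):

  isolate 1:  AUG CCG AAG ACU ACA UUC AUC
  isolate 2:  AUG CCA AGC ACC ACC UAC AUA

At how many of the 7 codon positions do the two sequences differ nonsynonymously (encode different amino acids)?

Codon 1: AUG Met / AUG Met — identical.
Codon 2: CCG Pro / CCA Pro — synonymous.
Codon 3: AAG Lys / AGC Ser — nonsynonymous.
Codon 4: ACU Thr / ACC Thr — synonymous.
Codon 5: ACA Thr / ACC Thr — synonymous.
Codon 6: UUC Phe / UAC Tyr — nonsynonymous.
Codon 7: AUC Ile / AUA Ile — synonymous.
Nonsynonymous differences: 2.

2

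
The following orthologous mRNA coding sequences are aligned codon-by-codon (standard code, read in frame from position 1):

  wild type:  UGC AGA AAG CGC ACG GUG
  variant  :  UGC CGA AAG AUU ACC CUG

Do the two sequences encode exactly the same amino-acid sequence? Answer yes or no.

no

Codon 1: UGC Cys / UGC Cys — identical.
Codon 2: AGA Arg / CGA Arg — synonymous.
Codon 3: AAG Lys / AAG Lys — identical.
Codon 4: CGC Arg / AUU Ile — nonsynonymous.
Codon 5: ACG Thr / ACC Thr — synonymous.
Codon 6: GUG Val / CUG Leu — nonsynonymous.
Nonsynonymous differences: 2 → different protein.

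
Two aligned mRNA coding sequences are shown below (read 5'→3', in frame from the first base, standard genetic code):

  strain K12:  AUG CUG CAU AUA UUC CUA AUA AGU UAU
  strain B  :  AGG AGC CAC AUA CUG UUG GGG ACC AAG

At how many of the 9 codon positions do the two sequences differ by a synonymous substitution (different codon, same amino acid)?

2

Codon 1: AUG Met / AGG Arg — nonsynonymous.
Codon 2: CUG Leu / AGC Ser — nonsynonymous.
Codon 3: CAU His / CAC His — synonymous.
Codon 4: AUA Ile / AUA Ile — identical.
Codon 5: UUC Phe / CUG Leu — nonsynonymous.
Codon 6: CUA Leu / UUG Leu — synonymous.
Codon 7: AUA Ile / GGG Gly — nonsynonymous.
Codon 8: AGU Ser / ACC Thr — nonsynonymous.
Codon 9: UAU Tyr / AAG Lys — nonsynonymous.
Synonymous differences: 2.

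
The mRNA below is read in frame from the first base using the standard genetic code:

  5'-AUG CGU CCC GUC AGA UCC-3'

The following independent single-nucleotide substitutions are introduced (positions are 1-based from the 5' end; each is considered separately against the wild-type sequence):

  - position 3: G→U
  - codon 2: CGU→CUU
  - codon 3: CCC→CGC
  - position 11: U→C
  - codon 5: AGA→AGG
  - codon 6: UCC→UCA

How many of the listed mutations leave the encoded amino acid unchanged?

Codon 1: AUG (Met) → AUU (Ile) — missense.
Codon 2: CGU (Arg) → CUU (Leu) — missense.
Codon 3: CCC (Pro) → CGC (Arg) — missense.
Codon 4: GUC (Val) → GCC (Ala) — missense.
Codon 5: AGA (Arg) → AGG (Arg) — synonymous.
Codon 6: UCC (Ser) → UCA (Ser) — synonymous.
Synonymous: 2 of 6.

2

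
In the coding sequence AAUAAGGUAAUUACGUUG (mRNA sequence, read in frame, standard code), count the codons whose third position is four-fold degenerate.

2

Codon 1 AAU (Asn): third position 2-fold.
Codon 2 AAG (Lys): third position 2-fold.
Codon 3 GUA (Val): third position 4-fold.
Codon 4 AUU (Ile): third position 3-fold.
Codon 5 ACG (Thr): third position 4-fold.
Codon 6 UUG (Leu): third position 2-fold.
Four-fold degenerate third positions: 2.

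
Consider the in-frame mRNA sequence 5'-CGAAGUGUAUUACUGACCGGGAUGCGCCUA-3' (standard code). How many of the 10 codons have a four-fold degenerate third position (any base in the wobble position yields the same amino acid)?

Codon 1 CGA (Arg): third position 4-fold.
Codon 2 AGU (Ser): third position 2-fold.
Codon 3 GUA (Val): third position 4-fold.
Codon 4 UUA (Leu): third position 2-fold.
Codon 5 CUG (Leu): third position 4-fold.
Codon 6 ACC (Thr): third position 4-fold.
Codon 7 GGG (Gly): third position 4-fold.
Codon 8 AUG (Met): third position 1-fold.
Codon 9 CGC (Arg): third position 4-fold.
Codon 10 CUA (Leu): third position 4-fold.
Four-fold degenerate third positions: 7.

7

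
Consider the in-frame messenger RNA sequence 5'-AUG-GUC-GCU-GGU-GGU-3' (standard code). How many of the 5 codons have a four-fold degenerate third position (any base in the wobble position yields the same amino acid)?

4

Codon 1 AUG (Met): third position 1-fold.
Codon 2 GUC (Val): third position 4-fold.
Codon 3 GCU (Ala): third position 4-fold.
Codon 4 GGU (Gly): third position 4-fold.
Codon 5 GGU (Gly): third position 4-fold.
Four-fold degenerate third positions: 4.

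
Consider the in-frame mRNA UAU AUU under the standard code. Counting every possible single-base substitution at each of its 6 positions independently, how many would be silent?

Codon 1 (UAU, Tyr): 1 synonymous substitution.
Codon 2 (AUU, Ile): 2 synonymous substitutions.
Total: 1 + 2 = 3.

3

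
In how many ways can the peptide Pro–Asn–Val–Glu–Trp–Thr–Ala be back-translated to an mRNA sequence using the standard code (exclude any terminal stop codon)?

Pro: 4 codons.
Asn: 2 codons.
Val: 4 codons.
Glu: 2 codons.
Trp: 1 codon.
Thr: 4 codons.
Ala: 4 codons.
4 × 2 × 4 × 2 × 1 × 4 × 4 = 1024.

1024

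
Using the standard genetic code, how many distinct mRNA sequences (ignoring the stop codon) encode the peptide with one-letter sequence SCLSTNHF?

13824

Ser: 6 codons.
Cys: 2 codons.
Leu: 6 codons.
Ser: 6 codons.
Thr: 4 codons.
Asn: 2 codons.
His: 2 codons.
Phe: 2 codons.
6 × 2 × 6 × 6 × 4 × 2 × 2 × 2 = 13824.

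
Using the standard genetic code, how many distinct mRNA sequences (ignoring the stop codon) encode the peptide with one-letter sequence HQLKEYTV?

His: 2 codons.
Gln: 2 codons.
Leu: 6 codons.
Lys: 2 codons.
Glu: 2 codons.
Tyr: 2 codons.
Thr: 4 codons.
Val: 4 codons.
2 × 2 × 6 × 2 × 2 × 2 × 4 × 4 = 3072.

3072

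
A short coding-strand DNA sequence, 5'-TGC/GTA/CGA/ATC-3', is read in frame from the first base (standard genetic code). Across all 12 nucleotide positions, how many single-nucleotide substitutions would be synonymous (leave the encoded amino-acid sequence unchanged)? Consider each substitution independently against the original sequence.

10

Codon 1 (TGC, Cys): 1 synonymous substitution.
Codon 2 (GTA, Val): 3 synonymous substitutions.
Codon 3 (CGA, Arg): 4 synonymous substitutions.
Codon 4 (ATC, Ile): 2 synonymous substitutions.
Total: 1 + 3 + 4 + 2 = 10.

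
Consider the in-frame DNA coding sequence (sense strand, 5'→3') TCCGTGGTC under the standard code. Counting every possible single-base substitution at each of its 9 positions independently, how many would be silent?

Codon 1 (TCC, Ser): 3 synonymous substitutions.
Codon 2 (GTG, Val): 3 synonymous substitutions.
Codon 3 (GTC, Val): 3 synonymous substitutions.
Total: 3 + 3 + 3 = 9.

9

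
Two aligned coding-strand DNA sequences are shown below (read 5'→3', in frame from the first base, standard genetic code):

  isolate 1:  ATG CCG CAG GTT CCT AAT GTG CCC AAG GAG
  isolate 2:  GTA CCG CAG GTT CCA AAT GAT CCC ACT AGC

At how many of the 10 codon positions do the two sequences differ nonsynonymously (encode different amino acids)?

4

Codon 1: ATG Met / GTA Val — nonsynonymous.
Codon 2: CCG Pro / CCG Pro — identical.
Codon 3: CAG Gln / CAG Gln — identical.
Codon 4: GTT Val / GTT Val — identical.
Codon 5: CCT Pro / CCA Pro — synonymous.
Codon 6: AAT Asn / AAT Asn — identical.
Codon 7: GTG Val / GAT Asp — nonsynonymous.
Codon 8: CCC Pro / CCC Pro — identical.
Codon 9: AAG Lys / ACT Thr — nonsynonymous.
Codon 10: GAG Glu / AGC Ser — nonsynonymous.
Nonsynonymous differences: 4.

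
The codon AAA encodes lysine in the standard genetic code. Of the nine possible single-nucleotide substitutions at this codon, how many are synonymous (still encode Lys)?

Position 1: none → 0 synonymous.
Position 2: none → 0 synonymous.
Position 3: AAG → 1 synonymous.
Total: 0 + 0 + 1 = 1.

1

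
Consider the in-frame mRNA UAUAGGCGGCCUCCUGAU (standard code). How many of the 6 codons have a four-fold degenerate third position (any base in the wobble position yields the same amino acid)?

3

Codon 1 UAU (Tyr): third position 2-fold.
Codon 2 AGG (Arg): third position 2-fold.
Codon 3 CGG (Arg): third position 4-fold.
Codon 4 CCU (Pro): third position 4-fold.
Codon 5 CCU (Pro): third position 4-fold.
Codon 6 GAU (Asp): third position 2-fold.
Four-fold degenerate third positions: 3.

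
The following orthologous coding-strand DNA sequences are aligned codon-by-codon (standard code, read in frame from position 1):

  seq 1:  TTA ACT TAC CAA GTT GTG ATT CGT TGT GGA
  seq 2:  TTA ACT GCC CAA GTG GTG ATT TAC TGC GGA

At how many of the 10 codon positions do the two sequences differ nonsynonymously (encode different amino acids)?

2

Codon 1: TTA Leu / TTA Leu — identical.
Codon 2: ACT Thr / ACT Thr — identical.
Codon 3: TAC Tyr / GCC Ala — nonsynonymous.
Codon 4: CAA Gln / CAA Gln — identical.
Codon 5: GTT Val / GTG Val — synonymous.
Codon 6: GTG Val / GTG Val — identical.
Codon 7: ATT Ile / ATT Ile — identical.
Codon 8: CGT Arg / TAC Tyr — nonsynonymous.
Codon 9: TGT Cys / TGC Cys — synonymous.
Codon 10: GGA Gly / GGA Gly — identical.
Nonsynonymous differences: 2.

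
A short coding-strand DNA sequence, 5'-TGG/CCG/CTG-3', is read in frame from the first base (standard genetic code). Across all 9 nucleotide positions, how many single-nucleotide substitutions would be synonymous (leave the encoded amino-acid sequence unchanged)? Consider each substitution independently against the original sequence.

7

Codon 1 (TGG, Trp): 0 synonymous substitutions.
Codon 2 (CCG, Pro): 3 synonymous substitutions.
Codon 3 (CTG, Leu): 4 synonymous substitutions.
Total: 0 + 3 + 4 = 7.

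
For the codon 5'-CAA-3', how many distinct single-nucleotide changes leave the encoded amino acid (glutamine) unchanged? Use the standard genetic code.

1

Position 1: none → 0 synonymous.
Position 2: none → 0 synonymous.
Position 3: CAG → 1 synonymous.
Total: 0 + 0 + 1 = 1.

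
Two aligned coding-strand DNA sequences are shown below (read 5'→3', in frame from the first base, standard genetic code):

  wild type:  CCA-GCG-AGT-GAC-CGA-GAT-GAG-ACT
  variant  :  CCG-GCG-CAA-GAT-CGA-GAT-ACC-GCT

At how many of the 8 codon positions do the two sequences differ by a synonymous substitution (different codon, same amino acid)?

2

Codon 1: CCA Pro / CCG Pro — synonymous.
Codon 2: GCG Ala / GCG Ala — identical.
Codon 3: AGT Ser / CAA Gln — nonsynonymous.
Codon 4: GAC Asp / GAT Asp — synonymous.
Codon 5: CGA Arg / CGA Arg — identical.
Codon 6: GAT Asp / GAT Asp — identical.
Codon 7: GAG Glu / ACC Thr — nonsynonymous.
Codon 8: ACT Thr / GCT Ala — nonsynonymous.
Synonymous differences: 2.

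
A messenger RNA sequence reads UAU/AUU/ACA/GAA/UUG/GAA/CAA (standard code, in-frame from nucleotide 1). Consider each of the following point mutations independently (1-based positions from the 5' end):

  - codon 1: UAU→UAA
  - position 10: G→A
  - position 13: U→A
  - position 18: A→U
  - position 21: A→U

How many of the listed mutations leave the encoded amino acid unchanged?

0

Codon 1: UAU (Tyr) → UAA (Stop) — nonsense.
Codon 4: GAA (Glu) → AAA (Lys) — missense.
Codon 5: UUG (Leu) → AUG (Met) — missense.
Codon 6: GAA (Glu) → GAU (Asp) — missense.
Codon 7: CAA (Gln) → CAU (His) — missense.
Synonymous: 0 of 5.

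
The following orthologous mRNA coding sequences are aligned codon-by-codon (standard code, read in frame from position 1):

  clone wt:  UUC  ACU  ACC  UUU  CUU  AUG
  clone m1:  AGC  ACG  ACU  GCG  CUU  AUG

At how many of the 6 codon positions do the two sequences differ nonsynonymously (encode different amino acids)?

Codon 1: UUC Phe / AGC Ser — nonsynonymous.
Codon 2: ACU Thr / ACG Thr — synonymous.
Codon 3: ACC Thr / ACU Thr — synonymous.
Codon 4: UUU Phe / GCG Ala — nonsynonymous.
Codon 5: CUU Leu / CUU Leu — identical.
Codon 6: AUG Met / AUG Met — identical.
Nonsynonymous differences: 2.

2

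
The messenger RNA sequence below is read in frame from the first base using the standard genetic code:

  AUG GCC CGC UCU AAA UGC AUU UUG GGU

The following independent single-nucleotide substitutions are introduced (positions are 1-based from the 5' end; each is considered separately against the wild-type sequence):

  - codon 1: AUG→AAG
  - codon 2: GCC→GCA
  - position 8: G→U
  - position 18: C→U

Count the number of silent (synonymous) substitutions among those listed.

2

Codon 1: AUG (Met) → AAG (Lys) — missense.
Codon 2: GCC (Ala) → GCA (Ala) — synonymous.
Codon 3: CGC (Arg) → CUC (Leu) — missense.
Codon 6: UGC (Cys) → UGU (Cys) — synonymous.
Synonymous: 2 of 4.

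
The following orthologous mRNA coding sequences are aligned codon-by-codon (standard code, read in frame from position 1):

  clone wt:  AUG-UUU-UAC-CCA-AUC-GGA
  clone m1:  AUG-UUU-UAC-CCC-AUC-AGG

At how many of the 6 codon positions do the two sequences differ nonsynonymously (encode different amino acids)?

Codon 1: AUG Met / AUG Met — identical.
Codon 2: UUU Phe / UUU Phe — identical.
Codon 3: UAC Tyr / UAC Tyr — identical.
Codon 4: CCA Pro / CCC Pro — synonymous.
Codon 5: AUC Ile / AUC Ile — identical.
Codon 6: GGA Gly / AGG Arg — nonsynonymous.
Nonsynonymous differences: 1.

1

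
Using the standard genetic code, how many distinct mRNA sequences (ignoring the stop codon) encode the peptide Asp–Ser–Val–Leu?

288

Asp: 2 codons.
Ser: 6 codons.
Val: 4 codons.
Leu: 6 codons.
2 × 6 × 4 × 6 = 288.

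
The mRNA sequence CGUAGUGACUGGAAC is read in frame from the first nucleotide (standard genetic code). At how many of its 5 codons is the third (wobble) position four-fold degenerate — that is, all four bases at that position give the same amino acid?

1

Codon 1 CGU (Arg): third position 4-fold.
Codon 2 AGU (Ser): third position 2-fold.
Codon 3 GAC (Asp): third position 2-fold.
Codon 4 UGG (Trp): third position 1-fold.
Codon 5 AAC (Asn): third position 2-fold.
Four-fold degenerate third positions: 1.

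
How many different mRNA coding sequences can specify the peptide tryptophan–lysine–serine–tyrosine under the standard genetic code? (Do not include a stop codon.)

Trp: 1 codon.
Lys: 2 codons.
Ser: 6 codons.
Tyr: 2 codons.
1 × 2 × 6 × 2 = 24.

24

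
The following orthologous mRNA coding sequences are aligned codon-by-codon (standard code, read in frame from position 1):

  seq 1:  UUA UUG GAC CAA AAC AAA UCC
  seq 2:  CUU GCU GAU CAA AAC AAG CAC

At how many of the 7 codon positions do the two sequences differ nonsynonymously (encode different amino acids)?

2

Codon 1: UUA Leu / CUU Leu — synonymous.
Codon 2: UUG Leu / GCU Ala — nonsynonymous.
Codon 3: GAC Asp / GAU Asp — synonymous.
Codon 4: CAA Gln / CAA Gln — identical.
Codon 5: AAC Asn / AAC Asn — identical.
Codon 6: AAA Lys / AAG Lys — synonymous.
Codon 7: UCC Ser / CAC His — nonsynonymous.
Nonsynonymous differences: 2.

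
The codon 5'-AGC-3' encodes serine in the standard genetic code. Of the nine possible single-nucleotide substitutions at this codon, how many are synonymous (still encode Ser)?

1

Position 1: none → 0 synonymous.
Position 2: none → 0 synonymous.
Position 3: AGU → 1 synonymous.
Total: 0 + 0 + 1 = 1.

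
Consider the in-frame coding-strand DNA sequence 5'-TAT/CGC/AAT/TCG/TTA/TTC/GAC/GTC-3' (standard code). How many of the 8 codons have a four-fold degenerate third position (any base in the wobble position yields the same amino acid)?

3

Codon 1 TAT (Tyr): third position 2-fold.
Codon 2 CGC (Arg): third position 4-fold.
Codon 3 AAT (Asn): third position 2-fold.
Codon 4 TCG (Ser): third position 4-fold.
Codon 5 TTA (Leu): third position 2-fold.
Codon 6 TTC (Phe): third position 2-fold.
Codon 7 GAC (Asp): third position 2-fold.
Codon 8 GTC (Val): third position 4-fold.
Four-fold degenerate third positions: 3.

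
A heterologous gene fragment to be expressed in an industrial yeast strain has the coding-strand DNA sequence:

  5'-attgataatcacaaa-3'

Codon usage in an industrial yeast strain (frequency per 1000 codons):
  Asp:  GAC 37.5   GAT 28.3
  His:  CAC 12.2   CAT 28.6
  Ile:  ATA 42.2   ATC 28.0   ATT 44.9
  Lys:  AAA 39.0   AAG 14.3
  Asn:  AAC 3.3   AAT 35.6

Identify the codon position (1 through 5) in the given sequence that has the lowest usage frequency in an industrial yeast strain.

Codon 1 ATT (Ile): 44.9 per 1000.
Codon 2 GAT (Asp): 28.3 per 1000.
Codon 3 AAT (Asn): 35.6 per 1000.
Codon 4 CAC (His): 12.2 per 1000.
Codon 5 AAA (Lys): 39.0 per 1000.
Lowest frequency is 12.2 at codon 4.

4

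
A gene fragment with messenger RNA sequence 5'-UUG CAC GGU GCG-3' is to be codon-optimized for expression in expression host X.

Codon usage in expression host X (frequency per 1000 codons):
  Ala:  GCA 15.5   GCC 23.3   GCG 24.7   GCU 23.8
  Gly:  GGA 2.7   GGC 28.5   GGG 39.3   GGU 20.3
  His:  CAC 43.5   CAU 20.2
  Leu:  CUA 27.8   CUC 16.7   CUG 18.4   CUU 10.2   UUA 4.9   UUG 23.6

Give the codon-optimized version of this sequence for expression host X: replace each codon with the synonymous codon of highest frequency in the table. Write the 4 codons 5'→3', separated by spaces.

Codon 1 (Leu): best is CUA at 27.8.
Codon 2 (His): best is CAC at 43.5.
Codon 3 (Gly): best is GGG at 39.3.
Codon 4 (Ala): best is GCG at 24.7.

CUA CAC GGG GCG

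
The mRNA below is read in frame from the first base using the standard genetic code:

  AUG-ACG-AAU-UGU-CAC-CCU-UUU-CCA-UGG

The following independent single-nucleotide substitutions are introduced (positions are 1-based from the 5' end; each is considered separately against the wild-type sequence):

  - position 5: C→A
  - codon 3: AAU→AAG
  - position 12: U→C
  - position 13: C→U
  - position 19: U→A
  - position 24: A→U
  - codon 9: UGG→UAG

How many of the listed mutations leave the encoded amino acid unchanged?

Codon 2: ACG (Thr) → AAG (Lys) — missense.
Codon 3: AAU (Asn) → AAG (Lys) — missense.
Codon 4: UGU (Cys) → UGC (Cys) — synonymous.
Codon 5: CAC (His) → UAC (Tyr) — missense.
Codon 7: UUU (Phe) → AUU (Ile) — missense.
Codon 8: CCA (Pro) → CCU (Pro) — synonymous.
Codon 9: UGG (Trp) → UAG (Stop) — nonsense.
Synonymous: 2 of 7.

2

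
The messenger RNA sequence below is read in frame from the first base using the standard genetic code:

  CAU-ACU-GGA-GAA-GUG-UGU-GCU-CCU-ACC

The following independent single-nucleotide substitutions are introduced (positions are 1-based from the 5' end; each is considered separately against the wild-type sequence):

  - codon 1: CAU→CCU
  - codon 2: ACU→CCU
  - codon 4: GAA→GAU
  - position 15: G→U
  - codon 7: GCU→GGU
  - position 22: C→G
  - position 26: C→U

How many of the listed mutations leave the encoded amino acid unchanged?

Codon 1: CAU (His) → CCU (Pro) — missense.
Codon 2: ACU (Thr) → CCU (Pro) — missense.
Codon 4: GAA (Glu) → GAU (Asp) — missense.
Codon 5: GUG (Val) → GUU (Val) — synonymous.
Codon 7: GCU (Ala) → GGU (Gly) — missense.
Codon 8: CCU (Pro) → GCU (Ala) — missense.
Codon 9: ACC (Thr) → AUC (Ile) — missense.
Synonymous: 1 of 7.

1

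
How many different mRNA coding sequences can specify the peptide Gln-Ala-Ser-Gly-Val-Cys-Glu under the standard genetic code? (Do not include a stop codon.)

Gln: 2 codons.
Ala: 4 codons.
Ser: 6 codons.
Gly: 4 codons.
Val: 4 codons.
Cys: 2 codons.
Glu: 2 codons.
2 × 4 × 6 × 4 × 4 × 2 × 2 = 3072.

3072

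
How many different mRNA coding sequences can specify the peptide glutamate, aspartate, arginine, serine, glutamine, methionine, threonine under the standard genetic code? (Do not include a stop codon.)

Glu: 2 codons.
Asp: 2 codons.
Arg: 6 codons.
Ser: 6 codons.
Gln: 2 codons.
Met: 1 codon.
Thr: 4 codons.
2 × 2 × 6 × 6 × 2 × 1 × 4 = 1152.

1152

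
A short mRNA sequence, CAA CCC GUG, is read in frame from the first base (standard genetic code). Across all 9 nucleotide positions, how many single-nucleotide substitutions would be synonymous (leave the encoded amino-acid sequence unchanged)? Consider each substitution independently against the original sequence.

Codon 1 (CAA, Gln): 1 synonymous substitution.
Codon 2 (CCC, Pro): 3 synonymous substitutions.
Codon 3 (GUG, Val): 3 synonymous substitutions.
Total: 1 + 3 + 3 = 7.

7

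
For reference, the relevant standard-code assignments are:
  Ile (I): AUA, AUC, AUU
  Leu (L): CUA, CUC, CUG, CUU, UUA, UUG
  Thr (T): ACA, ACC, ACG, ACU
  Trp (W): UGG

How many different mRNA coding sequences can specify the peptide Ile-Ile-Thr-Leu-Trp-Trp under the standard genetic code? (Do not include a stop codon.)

Ile: 3 codons.
Ile: 3 codons.
Thr: 4 codons.
Leu: 6 codons.
Trp: 1 codon.
Trp: 1 codon.
3 × 3 × 4 × 6 × 1 × 1 = 216.

216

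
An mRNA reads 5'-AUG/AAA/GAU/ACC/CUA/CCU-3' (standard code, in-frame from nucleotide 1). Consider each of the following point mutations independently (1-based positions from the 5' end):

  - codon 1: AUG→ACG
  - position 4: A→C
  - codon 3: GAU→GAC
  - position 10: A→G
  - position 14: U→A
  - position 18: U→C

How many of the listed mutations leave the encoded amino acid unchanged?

2

Codon 1: AUG (Met) → ACG (Thr) — missense.
Codon 2: AAA (Lys) → CAA (Gln) — missense.
Codon 3: GAU (Asp) → GAC (Asp) — synonymous.
Codon 4: ACC (Thr) → GCC (Ala) — missense.
Codon 5: CUA (Leu) → CAA (Gln) — missense.
Codon 6: CCU (Pro) → CCC (Pro) — synonymous.
Synonymous: 2 of 6.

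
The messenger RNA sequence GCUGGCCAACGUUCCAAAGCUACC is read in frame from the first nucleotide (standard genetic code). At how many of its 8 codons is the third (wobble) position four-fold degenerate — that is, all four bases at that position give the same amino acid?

Codon 1 GCU (Ala): third position 4-fold.
Codon 2 GGC (Gly): third position 4-fold.
Codon 3 CAA (Gln): third position 2-fold.
Codon 4 CGU (Arg): third position 4-fold.
Codon 5 UCC (Ser): third position 4-fold.
Codon 6 AAA (Lys): third position 2-fold.
Codon 7 GCU (Ala): third position 4-fold.
Codon 8 ACC (Thr): third position 4-fold.
Four-fold degenerate third positions: 6.

6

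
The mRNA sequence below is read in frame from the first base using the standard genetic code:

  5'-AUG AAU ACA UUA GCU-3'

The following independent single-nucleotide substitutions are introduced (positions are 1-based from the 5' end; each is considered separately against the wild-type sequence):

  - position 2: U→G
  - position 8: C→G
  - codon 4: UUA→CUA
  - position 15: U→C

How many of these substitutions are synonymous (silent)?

Codon 1: AUG (Met) → AGG (Arg) — missense.
Codon 3: ACA (Thr) → AGA (Arg) — missense.
Codon 4: UUA (Leu) → CUA (Leu) — synonymous.
Codon 5: GCU (Ala) → GCC (Ala) — synonymous.
Synonymous: 2 of 4.

2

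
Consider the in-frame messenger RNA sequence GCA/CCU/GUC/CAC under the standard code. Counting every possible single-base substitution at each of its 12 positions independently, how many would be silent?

10

Codon 1 (GCA, Ala): 3 synonymous substitutions.
Codon 2 (CCU, Pro): 3 synonymous substitutions.
Codon 3 (GUC, Val): 3 synonymous substitutions.
Codon 4 (CAC, His): 1 synonymous substitution.
Total: 3 + 3 + 3 + 1 = 10.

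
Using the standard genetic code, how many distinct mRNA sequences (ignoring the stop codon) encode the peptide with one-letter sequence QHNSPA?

768

Gln: 2 codons.
His: 2 codons.
Asn: 2 codons.
Ser: 6 codons.
Pro: 4 codons.
Ala: 4 codons.
2 × 2 × 2 × 6 × 4 × 4 = 768.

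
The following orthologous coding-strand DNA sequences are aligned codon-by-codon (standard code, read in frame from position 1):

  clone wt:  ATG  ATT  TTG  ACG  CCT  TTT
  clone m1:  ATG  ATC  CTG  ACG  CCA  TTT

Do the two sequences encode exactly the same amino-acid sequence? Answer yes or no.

Codon 1: ATG Met / ATG Met — identical.
Codon 2: ATT Ile / ATC Ile — synonymous.
Codon 3: TTG Leu / CTG Leu — synonymous.
Codon 4: ACG Thr / ACG Thr — identical.
Codon 5: CCT Pro / CCA Pro — synonymous.
Codon 6: TTT Phe / TTT Phe — identical.
Nonsynonymous differences: 0 → same protein.

yes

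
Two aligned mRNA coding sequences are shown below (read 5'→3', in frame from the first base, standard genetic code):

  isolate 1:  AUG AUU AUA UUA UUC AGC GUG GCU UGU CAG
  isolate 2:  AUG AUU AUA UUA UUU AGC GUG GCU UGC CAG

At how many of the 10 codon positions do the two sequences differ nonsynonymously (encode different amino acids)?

Codon 1: AUG Met / AUG Met — identical.
Codon 2: AUU Ile / AUU Ile — identical.
Codon 3: AUA Ile / AUA Ile — identical.
Codon 4: UUA Leu / UUA Leu — identical.
Codon 5: UUC Phe / UUU Phe — synonymous.
Codon 6: AGC Ser / AGC Ser — identical.
Codon 7: GUG Val / GUG Val — identical.
Codon 8: GCU Ala / GCU Ala — identical.
Codon 9: UGU Cys / UGC Cys — synonymous.
Codon 10: CAG Gln / CAG Gln — identical.
Nonsynonymous differences: 0.

0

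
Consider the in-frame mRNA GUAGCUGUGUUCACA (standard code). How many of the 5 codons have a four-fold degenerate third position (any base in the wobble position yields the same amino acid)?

4

Codon 1 GUA (Val): third position 4-fold.
Codon 2 GCU (Ala): third position 4-fold.
Codon 3 GUG (Val): third position 4-fold.
Codon 4 UUC (Phe): third position 2-fold.
Codon 5 ACA (Thr): third position 4-fold.
Four-fold degenerate third positions: 4.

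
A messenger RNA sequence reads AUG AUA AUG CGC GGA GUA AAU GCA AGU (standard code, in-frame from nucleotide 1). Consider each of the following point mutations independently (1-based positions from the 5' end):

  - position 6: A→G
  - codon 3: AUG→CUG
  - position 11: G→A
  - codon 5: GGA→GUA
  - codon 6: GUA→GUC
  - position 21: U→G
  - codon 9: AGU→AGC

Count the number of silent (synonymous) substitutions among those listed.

Codon 2: AUA (Ile) → AUG (Met) — missense.
Codon 3: AUG (Met) → CUG (Leu) — missense.
Codon 4: CGC (Arg) → CAC (His) — missense.
Codon 5: GGA (Gly) → GUA (Val) — missense.
Codon 6: GUA (Val) → GUC (Val) — synonymous.
Codon 7: AAU (Asn) → AAG (Lys) — missense.
Codon 9: AGU (Ser) → AGC (Ser) — synonymous.
Synonymous: 2 of 7.

2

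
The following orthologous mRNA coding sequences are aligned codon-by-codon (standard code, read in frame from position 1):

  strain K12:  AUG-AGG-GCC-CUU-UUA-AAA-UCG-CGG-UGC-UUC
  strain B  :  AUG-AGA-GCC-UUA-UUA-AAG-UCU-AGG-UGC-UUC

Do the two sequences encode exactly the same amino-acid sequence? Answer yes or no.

yes

Codon 1: AUG Met / AUG Met — identical.
Codon 2: AGG Arg / AGA Arg — synonymous.
Codon 3: GCC Ala / GCC Ala — identical.
Codon 4: CUU Leu / UUA Leu — synonymous.
Codon 5: UUA Leu / UUA Leu — identical.
Codon 6: AAA Lys / AAG Lys — synonymous.
Codon 7: UCG Ser / UCU Ser — synonymous.
Codon 8: CGG Arg / AGG Arg — synonymous.
Codon 9: UGC Cys / UGC Cys — identical.
Codon 10: UUC Phe / UUC Phe — identical.
Nonsynonymous differences: 0 → same protein.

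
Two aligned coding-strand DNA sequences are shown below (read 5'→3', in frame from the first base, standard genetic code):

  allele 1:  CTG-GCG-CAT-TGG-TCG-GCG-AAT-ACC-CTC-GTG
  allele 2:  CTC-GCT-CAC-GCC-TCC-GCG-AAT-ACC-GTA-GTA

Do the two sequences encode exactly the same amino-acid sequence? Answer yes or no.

no

Codon 1: CTG Leu / CTC Leu — synonymous.
Codon 2: GCG Ala / GCT Ala — synonymous.
Codon 3: CAT His / CAC His — synonymous.
Codon 4: TGG Trp / GCC Ala — nonsynonymous.
Codon 5: TCG Ser / TCC Ser — synonymous.
Codon 6: GCG Ala / GCG Ala — identical.
Codon 7: AAT Asn / AAT Asn — identical.
Codon 8: ACC Thr / ACC Thr — identical.
Codon 9: CTC Leu / GTA Val — nonsynonymous.
Codon 10: GTG Val / GTA Val — synonymous.
Nonsynonymous differences: 2 → different protein.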